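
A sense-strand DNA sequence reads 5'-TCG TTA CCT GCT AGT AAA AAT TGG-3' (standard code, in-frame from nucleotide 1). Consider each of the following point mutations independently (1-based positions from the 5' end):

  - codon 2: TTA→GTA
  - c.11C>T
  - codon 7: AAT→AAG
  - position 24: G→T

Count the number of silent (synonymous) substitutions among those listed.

Codon 2: TTA (Leu) → GTA (Val) — missense.
Codon 4: GCT (Ala) → GTT (Val) — missense.
Codon 7: AAT (Asn) → AAG (Lys) — missense.
Codon 8: TGG (Trp) → TGT (Cys) — missense.
Synonymous: 0 of 4.

0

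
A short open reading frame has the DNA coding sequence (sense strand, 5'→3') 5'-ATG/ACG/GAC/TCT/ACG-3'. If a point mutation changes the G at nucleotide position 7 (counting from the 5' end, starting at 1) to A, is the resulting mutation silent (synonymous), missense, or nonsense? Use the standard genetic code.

missense

Position 7 falls in codon 3: GAC → Asp.
After the substitution the codon is AAC → Asn.
Asp ≠ Asn, so this is a missense mutation.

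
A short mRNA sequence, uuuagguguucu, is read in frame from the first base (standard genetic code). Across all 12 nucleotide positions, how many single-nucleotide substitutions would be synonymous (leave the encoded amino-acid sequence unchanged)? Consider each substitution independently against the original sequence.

Codon 1 (UUU, Phe): 1 synonymous substitution.
Codon 2 (AGG, Arg): 2 synonymous substitutions.
Codon 3 (UGU, Cys): 1 synonymous substitution.
Codon 4 (UCU, Ser): 3 synonymous substitutions.
Total: 1 + 2 + 1 + 3 = 7.

7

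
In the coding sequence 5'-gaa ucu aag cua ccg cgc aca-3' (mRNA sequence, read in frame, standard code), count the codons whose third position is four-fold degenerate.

Codon 1 GAA (Glu): third position 2-fold.
Codon 2 UCU (Ser): third position 4-fold.
Codon 3 AAG (Lys): third position 2-fold.
Codon 4 CUA (Leu): third position 4-fold.
Codon 5 CCG (Pro): third position 4-fold.
Codon 6 CGC (Arg): third position 4-fold.
Codon 7 ACA (Thr): third position 4-fold.
Four-fold degenerate third positions: 5.

5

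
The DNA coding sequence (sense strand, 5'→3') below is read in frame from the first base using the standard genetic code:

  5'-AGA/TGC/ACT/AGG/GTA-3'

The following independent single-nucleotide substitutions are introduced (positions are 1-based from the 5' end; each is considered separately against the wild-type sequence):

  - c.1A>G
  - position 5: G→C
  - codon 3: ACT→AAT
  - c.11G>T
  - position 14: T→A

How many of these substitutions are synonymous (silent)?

Codon 1: AGA (Arg) → GGA (Gly) — missense.
Codon 2: TGC (Cys) → TCC (Ser) — missense.
Codon 3: ACT (Thr) → AAT (Asn) — missense.
Codon 4: AGG (Arg) → ATG (Met) — missense.
Codon 5: GTA (Val) → GAA (Glu) — missense.
Synonymous: 0 of 5.

0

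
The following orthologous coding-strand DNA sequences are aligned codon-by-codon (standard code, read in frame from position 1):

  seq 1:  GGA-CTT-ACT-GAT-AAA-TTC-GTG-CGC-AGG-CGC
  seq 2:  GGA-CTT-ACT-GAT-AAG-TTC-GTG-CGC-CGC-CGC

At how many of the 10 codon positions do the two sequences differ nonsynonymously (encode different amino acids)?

0

Codon 1: GGA Gly / GGA Gly — identical.
Codon 2: CTT Leu / CTT Leu — identical.
Codon 3: ACT Thr / ACT Thr — identical.
Codon 4: GAT Asp / GAT Asp — identical.
Codon 5: AAA Lys / AAG Lys — synonymous.
Codon 6: TTC Phe / TTC Phe — identical.
Codon 7: GTG Val / GTG Val — identical.
Codon 8: CGC Arg / CGC Arg — identical.
Codon 9: AGG Arg / CGC Arg — synonymous.
Codon 10: CGC Arg / CGC Arg — identical.
Nonsynonymous differences: 0.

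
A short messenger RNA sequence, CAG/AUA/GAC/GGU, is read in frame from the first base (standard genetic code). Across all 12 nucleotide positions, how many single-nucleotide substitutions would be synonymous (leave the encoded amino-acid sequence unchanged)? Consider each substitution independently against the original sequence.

7

Codon 1 (CAG, Gln): 1 synonymous substitution.
Codon 2 (AUA, Ile): 2 synonymous substitutions.
Codon 3 (GAC, Asp): 1 synonymous substitution.
Codon 4 (GGU, Gly): 3 synonymous substitutions.
Total: 1 + 2 + 1 + 3 = 7.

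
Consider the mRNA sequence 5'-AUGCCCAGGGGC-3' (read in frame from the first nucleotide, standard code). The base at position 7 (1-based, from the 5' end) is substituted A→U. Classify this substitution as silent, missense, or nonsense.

missense

Position 7 falls in codon 3: AGG → Arg.
After the substitution the codon is UGG → Trp.
Arg ≠ Trp, so this is a missense mutation.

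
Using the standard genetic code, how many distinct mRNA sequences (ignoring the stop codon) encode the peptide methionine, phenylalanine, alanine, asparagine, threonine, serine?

384

Met: 1 codon.
Phe: 2 codons.
Ala: 4 codons.
Asn: 2 codons.
Thr: 4 codons.
Ser: 6 codons.
1 × 2 × 4 × 2 × 4 × 6 = 384.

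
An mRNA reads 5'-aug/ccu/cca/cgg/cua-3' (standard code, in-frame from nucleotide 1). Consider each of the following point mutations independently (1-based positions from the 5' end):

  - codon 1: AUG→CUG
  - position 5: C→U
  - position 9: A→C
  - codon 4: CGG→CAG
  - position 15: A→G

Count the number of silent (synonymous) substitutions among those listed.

Codon 1: AUG (Met) → CUG (Leu) — missense.
Codon 2: CCU (Pro) → CUU (Leu) — missense.
Codon 3: CCA (Pro) → CCC (Pro) — synonymous.
Codon 4: CGG (Arg) → CAG (Gln) — missense.
Codon 5: CUA (Leu) → CUG (Leu) — synonymous.
Synonymous: 2 of 5.

2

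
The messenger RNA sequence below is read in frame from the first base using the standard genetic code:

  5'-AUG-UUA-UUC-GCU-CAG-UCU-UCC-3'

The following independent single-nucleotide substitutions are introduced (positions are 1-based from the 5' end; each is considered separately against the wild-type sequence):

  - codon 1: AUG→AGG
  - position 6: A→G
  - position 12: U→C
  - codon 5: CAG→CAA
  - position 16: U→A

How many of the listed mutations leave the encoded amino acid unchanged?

3

Codon 1: AUG (Met) → AGG (Arg) — missense.
Codon 2: UUA (Leu) → UUG (Leu) — synonymous.
Codon 4: GCU (Ala) → GCC (Ala) — synonymous.
Codon 5: CAG (Gln) → CAA (Gln) — synonymous.
Codon 6: UCU (Ser) → ACU (Thr) — missense.
Synonymous: 3 of 5.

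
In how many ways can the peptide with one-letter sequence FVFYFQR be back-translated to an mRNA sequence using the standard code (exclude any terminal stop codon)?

Phe: 2 codons.
Val: 4 codons.
Phe: 2 codons.
Tyr: 2 codons.
Phe: 2 codons.
Gln: 2 codons.
Arg: 6 codons.
2 × 4 × 2 × 2 × 2 × 2 × 6 = 768.

768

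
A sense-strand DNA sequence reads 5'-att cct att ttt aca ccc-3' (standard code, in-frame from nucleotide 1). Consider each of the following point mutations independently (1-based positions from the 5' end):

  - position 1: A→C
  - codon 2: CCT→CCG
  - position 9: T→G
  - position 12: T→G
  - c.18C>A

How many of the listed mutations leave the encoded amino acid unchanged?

Codon 1: ATT (Ile) → CTT (Leu) — missense.
Codon 2: CCT (Pro) → CCG (Pro) — synonymous.
Codon 3: ATT (Ile) → ATG (Met) — missense.
Codon 4: TTT (Phe) → TTG (Leu) — missense.
Codon 6: CCC (Pro) → CCA (Pro) — synonymous.
Synonymous: 2 of 5.

2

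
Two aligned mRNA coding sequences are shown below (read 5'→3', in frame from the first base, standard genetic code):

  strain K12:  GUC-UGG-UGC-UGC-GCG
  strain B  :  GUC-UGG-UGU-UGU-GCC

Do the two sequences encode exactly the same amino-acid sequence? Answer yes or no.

Codon 1: GUC Val / GUC Val — identical.
Codon 2: UGG Trp / UGG Trp — identical.
Codon 3: UGC Cys / UGU Cys — synonymous.
Codon 4: UGC Cys / UGU Cys — synonymous.
Codon 5: GCG Ala / GCC Ala — synonymous.
Nonsynonymous differences: 0 → same protein.

yes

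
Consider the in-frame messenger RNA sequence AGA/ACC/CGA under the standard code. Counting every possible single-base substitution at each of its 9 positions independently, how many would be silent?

Codon 1 (AGA, Arg): 2 synonymous substitutions.
Codon 2 (ACC, Thr): 3 synonymous substitutions.
Codon 3 (CGA, Arg): 4 synonymous substitutions.
Total: 2 + 3 + 4 = 9.

9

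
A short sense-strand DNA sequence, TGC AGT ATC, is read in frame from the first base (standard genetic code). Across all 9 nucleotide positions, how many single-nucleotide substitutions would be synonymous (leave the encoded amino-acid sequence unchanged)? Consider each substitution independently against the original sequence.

Codon 1 (TGC, Cys): 1 synonymous substitution.
Codon 2 (AGT, Ser): 1 synonymous substitution.
Codon 3 (ATC, Ile): 2 synonymous substitutions.
Total: 1 + 1 + 2 = 4.

4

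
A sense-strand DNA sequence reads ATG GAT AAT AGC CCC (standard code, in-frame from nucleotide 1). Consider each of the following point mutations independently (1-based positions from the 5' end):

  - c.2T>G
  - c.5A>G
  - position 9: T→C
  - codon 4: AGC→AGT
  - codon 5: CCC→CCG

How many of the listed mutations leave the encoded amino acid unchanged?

Codon 1: ATG (Met) → AGG (Arg) — missense.
Codon 2: GAT (Asp) → GGT (Gly) — missense.
Codon 3: AAT (Asn) → AAC (Asn) — synonymous.
Codon 4: AGC (Ser) → AGT (Ser) — synonymous.
Codon 5: CCC (Pro) → CCG (Pro) — synonymous.
Synonymous: 3 of 5.

3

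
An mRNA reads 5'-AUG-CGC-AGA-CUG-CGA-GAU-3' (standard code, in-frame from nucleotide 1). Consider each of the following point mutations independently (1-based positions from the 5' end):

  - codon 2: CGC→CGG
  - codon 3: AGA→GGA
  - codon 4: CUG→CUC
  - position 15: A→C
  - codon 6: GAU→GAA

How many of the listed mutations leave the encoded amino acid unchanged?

3

Codon 2: CGC (Arg) → CGG (Arg) — synonymous.
Codon 3: AGA (Arg) → GGA (Gly) — missense.
Codon 4: CUG (Leu) → CUC (Leu) — synonymous.
Codon 5: CGA (Arg) → CGC (Arg) — synonymous.
Codon 6: GAU (Asp) → GAA (Glu) — missense.
Synonymous: 3 of 5.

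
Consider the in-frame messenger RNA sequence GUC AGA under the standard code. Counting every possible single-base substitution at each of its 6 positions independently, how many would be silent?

Codon 1 (GUC, Val): 3 synonymous substitutions.
Codon 2 (AGA, Arg): 2 synonymous substitutions.
Total: 3 + 2 = 5.

5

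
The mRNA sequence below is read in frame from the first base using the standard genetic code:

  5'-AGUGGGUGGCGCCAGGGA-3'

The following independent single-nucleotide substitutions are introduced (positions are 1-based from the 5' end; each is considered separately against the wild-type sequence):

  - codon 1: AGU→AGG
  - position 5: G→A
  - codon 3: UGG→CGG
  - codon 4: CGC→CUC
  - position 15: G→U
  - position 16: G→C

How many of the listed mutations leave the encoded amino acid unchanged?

0

Codon 1: AGU (Ser) → AGG (Arg) — missense.
Codon 2: GGG (Gly) → GAG (Glu) — missense.
Codon 3: UGG (Trp) → CGG (Arg) — missense.
Codon 4: CGC (Arg) → CUC (Leu) — missense.
Codon 5: CAG (Gln) → CAU (His) — missense.
Codon 6: GGA (Gly) → CGA (Arg) — missense.
Synonymous: 0 of 6.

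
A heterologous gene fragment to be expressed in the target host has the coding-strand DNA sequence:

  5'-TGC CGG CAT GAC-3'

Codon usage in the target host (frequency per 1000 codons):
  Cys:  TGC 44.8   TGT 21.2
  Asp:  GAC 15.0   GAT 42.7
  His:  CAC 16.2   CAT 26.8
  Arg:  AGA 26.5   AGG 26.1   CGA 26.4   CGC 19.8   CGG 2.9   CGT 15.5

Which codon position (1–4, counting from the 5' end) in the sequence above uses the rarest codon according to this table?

Codon 1 TGC (Cys): 44.8 per 1000.
Codon 2 CGG (Arg): 2.9 per 1000.
Codon 3 CAT (His): 26.8 per 1000.
Codon 4 GAC (Asp): 15.0 per 1000.
Lowest frequency is 2.9 at codon 2.

2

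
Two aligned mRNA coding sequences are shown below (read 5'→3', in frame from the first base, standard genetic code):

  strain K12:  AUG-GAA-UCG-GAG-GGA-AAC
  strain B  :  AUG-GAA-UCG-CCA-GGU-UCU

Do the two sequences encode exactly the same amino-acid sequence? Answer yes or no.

no

Codon 1: AUG Met / AUG Met — identical.
Codon 2: GAA Glu / GAA Glu — identical.
Codon 3: UCG Ser / UCG Ser — identical.
Codon 4: GAG Glu / CCA Pro — nonsynonymous.
Codon 5: GGA Gly / GGU Gly — synonymous.
Codon 6: AAC Asn / UCU Ser — nonsynonymous.
Nonsynonymous differences: 2 → different protein.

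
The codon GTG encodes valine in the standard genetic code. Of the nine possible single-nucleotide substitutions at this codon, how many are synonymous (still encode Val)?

3

Position 1: none → 0 synonymous.
Position 2: none → 0 synonymous.
Position 3: GTT, GTC, GTA → 3 synonymous.
Total: 0 + 0 + 3 = 3.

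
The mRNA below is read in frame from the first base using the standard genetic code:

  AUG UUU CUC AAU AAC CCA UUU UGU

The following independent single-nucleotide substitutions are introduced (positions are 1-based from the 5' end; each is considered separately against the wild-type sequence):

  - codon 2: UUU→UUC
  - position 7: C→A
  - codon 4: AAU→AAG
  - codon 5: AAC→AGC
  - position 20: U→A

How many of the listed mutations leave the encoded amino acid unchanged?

Codon 2: UUU (Phe) → UUC (Phe) — synonymous.
Codon 3: CUC (Leu) → AUC (Ile) — missense.
Codon 4: AAU (Asn) → AAG (Lys) — missense.
Codon 5: AAC (Asn) → AGC (Ser) — missense.
Codon 7: UUU (Phe) → UAU (Tyr) — missense.
Synonymous: 1 of 5.

1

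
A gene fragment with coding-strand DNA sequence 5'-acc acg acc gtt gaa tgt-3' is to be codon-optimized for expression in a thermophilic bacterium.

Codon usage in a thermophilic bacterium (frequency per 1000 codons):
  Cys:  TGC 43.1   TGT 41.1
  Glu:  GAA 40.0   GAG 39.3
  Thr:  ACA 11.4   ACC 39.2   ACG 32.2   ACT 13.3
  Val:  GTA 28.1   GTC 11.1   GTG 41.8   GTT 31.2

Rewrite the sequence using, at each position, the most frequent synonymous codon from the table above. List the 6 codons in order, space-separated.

ACC ACC ACC GTG GAA TGC

Codon 1 (Thr): best is ACC at 39.2.
Codon 2 (Thr): best is ACC at 39.2.
Codon 3 (Thr): best is ACC at 39.2.
Codon 4 (Val): best is GTG at 41.8.
Codon 5 (Glu): best is GAA at 40.0.
Codon 6 (Cys): best is TGC at 43.1.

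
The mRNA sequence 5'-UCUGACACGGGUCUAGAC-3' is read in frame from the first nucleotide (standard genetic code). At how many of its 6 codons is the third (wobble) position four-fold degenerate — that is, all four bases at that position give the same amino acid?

Codon 1 UCU (Ser): third position 4-fold.
Codon 2 GAC (Asp): third position 2-fold.
Codon 3 ACG (Thr): third position 4-fold.
Codon 4 GGU (Gly): third position 4-fold.
Codon 5 CUA (Leu): third position 4-fold.
Codon 6 GAC (Asp): third position 2-fold.
Four-fold degenerate third positions: 4.

4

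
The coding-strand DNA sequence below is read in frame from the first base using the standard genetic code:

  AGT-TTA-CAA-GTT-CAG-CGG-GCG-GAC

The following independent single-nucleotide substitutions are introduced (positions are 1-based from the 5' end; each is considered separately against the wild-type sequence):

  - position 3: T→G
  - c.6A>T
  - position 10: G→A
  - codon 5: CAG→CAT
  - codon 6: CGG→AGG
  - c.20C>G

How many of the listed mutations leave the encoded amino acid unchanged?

1

Codon 1: AGT (Ser) → AGG (Arg) — missense.
Codon 2: TTA (Leu) → TTT (Phe) — missense.
Codon 4: GTT (Val) → ATT (Ile) — missense.
Codon 5: CAG (Gln) → CAT (His) — missense.
Codon 6: CGG (Arg) → AGG (Arg) — synonymous.
Codon 7: GCG (Ala) → GGG (Gly) — missense.
Synonymous: 1 of 6.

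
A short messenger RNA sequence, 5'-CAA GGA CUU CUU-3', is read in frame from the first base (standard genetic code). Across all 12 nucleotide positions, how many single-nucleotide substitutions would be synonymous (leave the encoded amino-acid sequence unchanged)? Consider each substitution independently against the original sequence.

10

Codon 1 (CAA, Gln): 1 synonymous substitution.
Codon 2 (GGA, Gly): 3 synonymous substitutions.
Codon 3 (CUU, Leu): 3 synonymous substitutions.
Codon 4 (CUU, Leu): 3 synonymous substitutions.
Total: 1 + 3 + 3 + 3 = 10.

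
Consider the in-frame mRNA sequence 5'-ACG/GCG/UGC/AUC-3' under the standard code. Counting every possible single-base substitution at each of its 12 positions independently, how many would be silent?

Codon 1 (ACG, Thr): 3 synonymous substitutions.
Codon 2 (GCG, Ala): 3 synonymous substitutions.
Codon 3 (UGC, Cys): 1 synonymous substitution.
Codon 4 (AUC, Ile): 2 synonymous substitutions.
Total: 3 + 3 + 1 + 2 = 9.

9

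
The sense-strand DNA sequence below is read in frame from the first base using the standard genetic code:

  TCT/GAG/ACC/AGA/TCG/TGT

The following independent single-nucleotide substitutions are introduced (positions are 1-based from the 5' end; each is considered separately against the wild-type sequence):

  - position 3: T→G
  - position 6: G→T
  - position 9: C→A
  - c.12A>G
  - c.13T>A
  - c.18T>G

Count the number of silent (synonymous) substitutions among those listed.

Codon 1: TCT (Ser) → TCG (Ser) — synonymous.
Codon 2: GAG (Glu) → GAT (Asp) — missense.
Codon 3: ACC (Thr) → ACA (Thr) — synonymous.
Codon 4: AGA (Arg) → AGG (Arg) — synonymous.
Codon 5: TCG (Ser) → ACG (Thr) — missense.
Codon 6: TGT (Cys) → TGG (Trp) — missense.
Synonymous: 3 of 6.

3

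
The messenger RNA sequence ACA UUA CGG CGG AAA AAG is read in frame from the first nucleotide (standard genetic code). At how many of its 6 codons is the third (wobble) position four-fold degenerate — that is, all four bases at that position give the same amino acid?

3

Codon 1 ACA (Thr): third position 4-fold.
Codon 2 UUA (Leu): third position 2-fold.
Codon 3 CGG (Arg): third position 4-fold.
Codon 4 CGG (Arg): third position 4-fold.
Codon 5 AAA (Lys): third position 2-fold.
Codon 6 AAG (Lys): third position 2-fold.
Four-fold degenerate third positions: 3.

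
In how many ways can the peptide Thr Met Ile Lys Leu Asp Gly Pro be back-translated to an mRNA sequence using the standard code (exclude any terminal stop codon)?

4608

Thr: 4 codons.
Met: 1 codon.
Ile: 3 codons.
Lys: 2 codons.
Leu: 6 codons.
Asp: 2 codons.
Gly: 4 codons.
Pro: 4 codons.
4 × 1 × 3 × 2 × 6 × 2 × 4 × 4 = 4608.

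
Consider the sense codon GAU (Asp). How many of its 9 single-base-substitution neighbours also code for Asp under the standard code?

1

Position 1: none → 0 synonymous.
Position 2: none → 0 synonymous.
Position 3: GAC → 1 synonymous.
Total: 0 + 0 + 1 = 1.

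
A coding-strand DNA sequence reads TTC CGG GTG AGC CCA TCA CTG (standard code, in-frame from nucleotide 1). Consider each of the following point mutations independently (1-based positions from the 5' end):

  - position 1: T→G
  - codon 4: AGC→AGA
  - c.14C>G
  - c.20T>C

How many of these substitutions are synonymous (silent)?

Codon 1: TTC (Phe) → GTC (Val) — missense.
Codon 4: AGC (Ser) → AGA (Arg) — missense.
Codon 5: CCA (Pro) → CGA (Arg) — missense.
Codon 7: CTG (Leu) → CCG (Pro) — missense.
Synonymous: 0 of 4.

0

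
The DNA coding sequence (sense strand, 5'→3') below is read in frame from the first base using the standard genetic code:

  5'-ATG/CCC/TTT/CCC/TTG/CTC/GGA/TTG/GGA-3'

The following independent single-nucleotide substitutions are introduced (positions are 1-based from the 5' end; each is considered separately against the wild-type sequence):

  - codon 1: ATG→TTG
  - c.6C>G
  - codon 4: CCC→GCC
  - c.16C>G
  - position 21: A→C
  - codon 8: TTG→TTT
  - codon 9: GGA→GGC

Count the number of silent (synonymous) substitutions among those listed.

Codon 1: ATG (Met) → TTG (Leu) — missense.
Codon 2: CCC (Pro) → CCG (Pro) — synonymous.
Codon 4: CCC (Pro) → GCC (Ala) — missense.
Codon 6: CTC (Leu) → GTC (Val) — missense.
Codon 7: GGA (Gly) → GGC (Gly) — synonymous.
Codon 8: TTG (Leu) → TTT (Phe) — missense.
Codon 9: GGA (Gly) → GGC (Gly) — synonymous.
Synonymous: 3 of 7.

3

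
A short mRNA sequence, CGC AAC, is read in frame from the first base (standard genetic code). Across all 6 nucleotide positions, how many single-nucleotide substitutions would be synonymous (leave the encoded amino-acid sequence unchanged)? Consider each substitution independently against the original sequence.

4

Codon 1 (CGC, Arg): 3 synonymous substitutions.
Codon 2 (AAC, Asn): 1 synonymous substitution.
Total: 3 + 1 = 4.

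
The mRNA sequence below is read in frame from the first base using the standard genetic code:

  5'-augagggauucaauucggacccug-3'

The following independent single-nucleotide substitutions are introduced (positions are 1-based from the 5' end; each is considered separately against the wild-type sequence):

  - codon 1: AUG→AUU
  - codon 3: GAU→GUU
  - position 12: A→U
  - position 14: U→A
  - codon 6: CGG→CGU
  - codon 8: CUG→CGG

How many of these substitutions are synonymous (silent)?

2

Codon 1: AUG (Met) → AUU (Ile) — missense.
Codon 3: GAU (Asp) → GUU (Val) — missense.
Codon 4: UCA (Ser) → UCU (Ser) — synonymous.
Codon 5: AUU (Ile) → AAU (Asn) — missense.
Codon 6: CGG (Arg) → CGU (Arg) — synonymous.
Codon 8: CUG (Leu) → CGG (Arg) — missense.
Synonymous: 2 of 6.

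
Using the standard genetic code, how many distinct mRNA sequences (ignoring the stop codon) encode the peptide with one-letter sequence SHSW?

72

Ser: 6 codons.
His: 2 codons.
Ser: 6 codons.
Trp: 1 codon.
6 × 2 × 6 × 1 = 72.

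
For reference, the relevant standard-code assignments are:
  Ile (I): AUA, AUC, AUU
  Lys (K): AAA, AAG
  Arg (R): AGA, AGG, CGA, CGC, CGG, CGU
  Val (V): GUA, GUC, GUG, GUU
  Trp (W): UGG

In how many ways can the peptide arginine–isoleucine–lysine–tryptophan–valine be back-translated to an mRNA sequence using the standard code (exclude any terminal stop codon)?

Arg: 6 codons.
Ile: 3 codons.
Lys: 2 codons.
Trp: 1 codon.
Val: 4 codons.
6 × 3 × 2 × 1 × 4 = 144.

144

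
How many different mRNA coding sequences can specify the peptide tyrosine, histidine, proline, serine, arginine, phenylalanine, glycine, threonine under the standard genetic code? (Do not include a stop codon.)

Tyr: 2 codons.
His: 2 codons.
Pro: 4 codons.
Ser: 6 codons.
Arg: 6 codons.
Phe: 2 codons.
Gly: 4 codons.
Thr: 4 codons.
2 × 2 × 4 × 6 × 6 × 2 × 4 × 4 = 18432.

18432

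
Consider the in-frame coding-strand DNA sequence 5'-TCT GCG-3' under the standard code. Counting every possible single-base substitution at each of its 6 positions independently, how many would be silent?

Codon 1 (TCT, Ser): 3 synonymous substitutions.
Codon 2 (GCG, Ala): 3 synonymous substitutions.
Total: 3 + 3 = 6.

6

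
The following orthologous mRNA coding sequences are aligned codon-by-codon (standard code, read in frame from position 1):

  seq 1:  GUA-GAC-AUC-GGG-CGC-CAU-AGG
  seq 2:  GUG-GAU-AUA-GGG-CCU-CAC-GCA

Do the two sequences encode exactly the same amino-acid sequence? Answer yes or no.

no

Codon 1: GUA Val / GUG Val — synonymous.
Codon 2: GAC Asp / GAU Asp — synonymous.
Codon 3: AUC Ile / AUA Ile — synonymous.
Codon 4: GGG Gly / GGG Gly — identical.
Codon 5: CGC Arg / CCU Pro — nonsynonymous.
Codon 6: CAU His / CAC His — synonymous.
Codon 7: AGG Arg / GCA Ala — nonsynonymous.
Nonsynonymous differences: 2 → different protein.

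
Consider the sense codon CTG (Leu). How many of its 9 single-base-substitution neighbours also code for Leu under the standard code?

Position 1: TTG → 1 synonymous.
Position 2: none → 0 synonymous.
Position 3: CTT, CTC, CTA → 3 synonymous.
Total: 1 + 0 + 3 = 4.

4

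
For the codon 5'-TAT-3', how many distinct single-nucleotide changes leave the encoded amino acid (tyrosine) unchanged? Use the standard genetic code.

1

Position 1: none → 0 synonymous.
Position 2: none → 0 synonymous.
Position 3: TAC → 1 synonymous.
Total: 0 + 0 + 1 = 1.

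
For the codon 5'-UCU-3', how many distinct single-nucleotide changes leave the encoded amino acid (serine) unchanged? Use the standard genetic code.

Position 1: none → 0 synonymous.
Position 2: none → 0 synonymous.
Position 3: UCC, UCA, UCG → 3 synonymous.
Total: 0 + 0 + 3 = 3.

3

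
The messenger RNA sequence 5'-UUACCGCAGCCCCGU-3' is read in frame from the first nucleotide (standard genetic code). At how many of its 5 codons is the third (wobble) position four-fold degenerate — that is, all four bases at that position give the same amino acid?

3

Codon 1 UUA (Leu): third position 2-fold.
Codon 2 CCG (Pro): third position 4-fold.
Codon 3 CAG (Gln): third position 2-fold.
Codon 4 CCC (Pro): third position 4-fold.
Codon 5 CGU (Arg): third position 4-fold.
Four-fold degenerate third positions: 3.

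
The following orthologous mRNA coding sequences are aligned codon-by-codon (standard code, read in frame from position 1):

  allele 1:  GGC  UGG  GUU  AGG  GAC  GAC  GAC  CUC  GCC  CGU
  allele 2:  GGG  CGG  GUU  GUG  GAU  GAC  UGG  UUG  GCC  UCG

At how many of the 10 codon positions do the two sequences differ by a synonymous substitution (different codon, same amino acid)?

3

Codon 1: GGC Gly / GGG Gly — synonymous.
Codon 2: UGG Trp / CGG Arg — nonsynonymous.
Codon 3: GUU Val / GUU Val — identical.
Codon 4: AGG Arg / GUG Val — nonsynonymous.
Codon 5: GAC Asp / GAU Asp — synonymous.
Codon 6: GAC Asp / GAC Asp — identical.
Codon 7: GAC Asp / UGG Trp — nonsynonymous.
Codon 8: CUC Leu / UUG Leu — synonymous.
Codon 9: GCC Ala / GCC Ala — identical.
Codon 10: CGU Arg / UCG Ser — nonsynonymous.
Synonymous differences: 3.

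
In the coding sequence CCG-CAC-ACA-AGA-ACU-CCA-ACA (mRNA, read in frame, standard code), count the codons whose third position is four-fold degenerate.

Codon 1 CCG (Pro): third position 4-fold.
Codon 2 CAC (His): third position 2-fold.
Codon 3 ACA (Thr): third position 4-fold.
Codon 4 AGA (Arg): third position 2-fold.
Codon 5 ACU (Thr): third position 4-fold.
Codon 6 CCA (Pro): third position 4-fold.
Codon 7 ACA (Thr): third position 4-fold.
Four-fold degenerate third positions: 5.

5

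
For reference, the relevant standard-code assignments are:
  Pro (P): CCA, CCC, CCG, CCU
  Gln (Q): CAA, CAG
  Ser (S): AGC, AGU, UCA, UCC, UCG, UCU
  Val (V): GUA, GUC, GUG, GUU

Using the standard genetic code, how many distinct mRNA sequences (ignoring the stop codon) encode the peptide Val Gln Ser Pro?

192

Val: 4 codons.
Gln: 2 codons.
Ser: 6 codons.
Pro: 4 codons.
4 × 2 × 6 × 4 = 192.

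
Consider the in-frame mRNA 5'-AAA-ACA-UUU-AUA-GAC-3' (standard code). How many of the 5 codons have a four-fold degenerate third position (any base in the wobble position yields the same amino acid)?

1

Codon 1 AAA (Lys): third position 2-fold.
Codon 2 ACA (Thr): third position 4-fold.
Codon 3 UUU (Phe): third position 2-fold.
Codon 4 AUA (Ile): third position 3-fold.
Codon 5 GAC (Asp): third position 2-fold.
Four-fold degenerate third positions: 1.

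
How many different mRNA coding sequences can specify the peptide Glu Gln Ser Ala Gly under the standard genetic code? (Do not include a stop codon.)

Glu: 2 codons.
Gln: 2 codons.
Ser: 6 codons.
Ala: 4 codons.
Gly: 4 codons.
2 × 2 × 6 × 4 × 4 = 384.

384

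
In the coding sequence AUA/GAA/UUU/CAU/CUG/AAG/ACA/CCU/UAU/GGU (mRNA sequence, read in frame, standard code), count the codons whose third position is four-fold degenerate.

Codon 1 AUA (Ile): third position 3-fold.
Codon 2 GAA (Glu): third position 2-fold.
Codon 3 UUU (Phe): third position 2-fold.
Codon 4 CAU (His): third position 2-fold.
Codon 5 CUG (Leu): third position 4-fold.
Codon 6 AAG (Lys): third position 2-fold.
Codon 7 ACA (Thr): third position 4-fold.
Codon 8 CCU (Pro): third position 4-fold.
Codon 9 UAU (Tyr): third position 2-fold.
Codon 10 GGU (Gly): third position 4-fold.
Four-fold degenerate third positions: 4.

4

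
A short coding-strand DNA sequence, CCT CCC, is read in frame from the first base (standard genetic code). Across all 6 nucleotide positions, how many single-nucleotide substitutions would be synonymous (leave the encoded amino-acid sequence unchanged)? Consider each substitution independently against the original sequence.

Codon 1 (CCT, Pro): 3 synonymous substitutions.
Codon 2 (CCC, Pro): 3 synonymous substitutions.
Total: 3 + 3 = 6.

6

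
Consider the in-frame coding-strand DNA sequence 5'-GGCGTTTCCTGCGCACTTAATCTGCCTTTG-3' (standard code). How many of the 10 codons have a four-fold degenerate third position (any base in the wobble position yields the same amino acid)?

Codon 1 GGC (Gly): third position 4-fold.
Codon 2 GTT (Val): third position 4-fold.
Codon 3 TCC (Ser): third position 4-fold.
Codon 4 TGC (Cys): third position 2-fold.
Codon 5 GCA (Ala): third position 4-fold.
Codon 6 CTT (Leu): third position 4-fold.
Codon 7 AAT (Asn): third position 2-fold.
Codon 8 CTG (Leu): third position 4-fold.
Codon 9 CCT (Pro): third position 4-fold.
Codon 10 TTG (Leu): third position 2-fold.
Four-fold degenerate third positions: 7.

7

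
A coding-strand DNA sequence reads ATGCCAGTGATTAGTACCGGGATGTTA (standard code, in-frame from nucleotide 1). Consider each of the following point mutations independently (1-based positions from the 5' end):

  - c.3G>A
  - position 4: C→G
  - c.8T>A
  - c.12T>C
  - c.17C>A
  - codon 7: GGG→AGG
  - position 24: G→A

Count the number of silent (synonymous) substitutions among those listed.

Codon 1: ATG (Met) → ATA (Ile) — missense.
Codon 2: CCA (Pro) → GCA (Ala) — missense.
Codon 3: GTG (Val) → GAG (Glu) — missense.
Codon 4: ATT (Ile) → ATC (Ile) — synonymous.
Codon 6: ACC (Thr) → AAC (Asn) — missense.
Codon 7: GGG (Gly) → AGG (Arg) — missense.
Codon 8: ATG (Met) → ATA (Ile) — missense.
Synonymous: 1 of 7.

1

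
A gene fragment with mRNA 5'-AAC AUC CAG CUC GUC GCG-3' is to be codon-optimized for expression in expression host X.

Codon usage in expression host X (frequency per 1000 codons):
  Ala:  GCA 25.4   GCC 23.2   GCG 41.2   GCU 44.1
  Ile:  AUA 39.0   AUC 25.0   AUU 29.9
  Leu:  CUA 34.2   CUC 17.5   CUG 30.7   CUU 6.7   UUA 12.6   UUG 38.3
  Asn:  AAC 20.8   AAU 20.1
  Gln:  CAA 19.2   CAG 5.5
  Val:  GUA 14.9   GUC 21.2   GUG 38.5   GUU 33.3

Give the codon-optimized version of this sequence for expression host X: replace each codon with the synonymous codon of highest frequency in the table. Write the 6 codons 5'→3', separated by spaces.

AAC AUA CAA UUG GUG GCU

Codon 1 (Asn): best is AAC at 20.8.
Codon 2 (Ile): best is AUA at 39.0.
Codon 3 (Gln): best is CAA at 19.2.
Codon 4 (Leu): best is UUG at 38.3.
Codon 5 (Val): best is GUG at 38.5.
Codon 6 (Ala): best is GCU at 44.1.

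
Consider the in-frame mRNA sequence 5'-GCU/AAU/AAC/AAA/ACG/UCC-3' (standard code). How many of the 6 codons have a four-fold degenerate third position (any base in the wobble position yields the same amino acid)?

3

Codon 1 GCU (Ala): third position 4-fold.
Codon 2 AAU (Asn): third position 2-fold.
Codon 3 AAC (Asn): third position 2-fold.
Codon 4 AAA (Lys): third position 2-fold.
Codon 5 ACG (Thr): third position 4-fold.
Codon 6 UCC (Ser): third position 4-fold.
Four-fold degenerate third positions: 3.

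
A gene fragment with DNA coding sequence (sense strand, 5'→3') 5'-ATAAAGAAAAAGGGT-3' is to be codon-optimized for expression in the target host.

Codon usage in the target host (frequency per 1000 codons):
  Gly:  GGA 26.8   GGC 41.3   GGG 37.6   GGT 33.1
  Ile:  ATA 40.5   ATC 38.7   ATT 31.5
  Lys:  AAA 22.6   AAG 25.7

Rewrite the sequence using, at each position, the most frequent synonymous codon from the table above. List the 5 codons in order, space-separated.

Codon 1 (Ile): best is ATA at 40.5.
Codon 2 (Lys): best is AAG at 25.7.
Codon 3 (Lys): best is AAG at 25.7.
Codon 4 (Lys): best is AAG at 25.7.
Codon 5 (Gly): best is GGC at 41.3.

ATA AAG AAG AAG GGC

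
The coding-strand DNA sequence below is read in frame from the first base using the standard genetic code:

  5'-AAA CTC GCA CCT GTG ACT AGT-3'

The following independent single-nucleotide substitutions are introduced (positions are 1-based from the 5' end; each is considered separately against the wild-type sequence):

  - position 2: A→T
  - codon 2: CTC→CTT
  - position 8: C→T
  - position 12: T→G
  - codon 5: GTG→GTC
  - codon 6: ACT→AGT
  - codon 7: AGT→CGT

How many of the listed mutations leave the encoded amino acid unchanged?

Codon 1: AAA (Lys) → ATA (Ile) — missense.
Codon 2: CTC (Leu) → CTT (Leu) — synonymous.
Codon 3: GCA (Ala) → GTA (Val) — missense.
Codon 4: CCT (Pro) → CCG (Pro) — synonymous.
Codon 5: GTG (Val) → GTC (Val) — synonymous.
Codon 6: ACT (Thr) → AGT (Ser) — missense.
Codon 7: AGT (Ser) → CGT (Arg) — missense.
Synonymous: 3 of 7.

3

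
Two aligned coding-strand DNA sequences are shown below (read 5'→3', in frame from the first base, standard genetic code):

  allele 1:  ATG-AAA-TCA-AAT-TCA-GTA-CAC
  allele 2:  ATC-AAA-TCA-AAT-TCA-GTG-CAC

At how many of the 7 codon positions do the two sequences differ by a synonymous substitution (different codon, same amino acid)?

1

Codon 1: ATG Met / ATC Ile — nonsynonymous.
Codon 2: AAA Lys / AAA Lys — identical.
Codon 3: TCA Ser / TCA Ser — identical.
Codon 4: AAT Asn / AAT Asn — identical.
Codon 5: TCA Ser / TCA Ser — identical.
Codon 6: GTA Val / GTG Val — synonymous.
Codon 7: CAC His / CAC His — identical.
Synonymous differences: 1.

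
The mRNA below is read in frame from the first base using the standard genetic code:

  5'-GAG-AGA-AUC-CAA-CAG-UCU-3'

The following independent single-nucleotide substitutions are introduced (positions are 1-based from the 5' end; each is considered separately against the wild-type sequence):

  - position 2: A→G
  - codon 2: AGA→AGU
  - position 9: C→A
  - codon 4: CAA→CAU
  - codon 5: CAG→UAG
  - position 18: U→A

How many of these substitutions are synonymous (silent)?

2

Codon 1: GAG (Glu) → GGG (Gly) — missense.
Codon 2: AGA (Arg) → AGU (Ser) — missense.
Codon 3: AUC (Ile) → AUA (Ile) — synonymous.
Codon 4: CAA (Gln) → CAU (His) — missense.
Codon 5: CAG (Gln) → UAG (Stop) — nonsense.
Codon 6: UCU (Ser) → UCA (Ser) — synonymous.
Synonymous: 2 of 6.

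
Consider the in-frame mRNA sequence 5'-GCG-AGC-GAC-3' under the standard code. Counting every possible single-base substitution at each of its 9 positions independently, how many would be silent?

5

Codon 1 (GCG, Ala): 3 synonymous substitutions.
Codon 2 (AGC, Ser): 1 synonymous substitution.
Codon 3 (GAC, Asp): 1 synonymous substitution.
Total: 3 + 1 + 1 = 5.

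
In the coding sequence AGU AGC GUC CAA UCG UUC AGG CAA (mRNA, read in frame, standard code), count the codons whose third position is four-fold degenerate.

Codon 1 AGU (Ser): third position 2-fold.
Codon 2 AGC (Ser): third position 2-fold.
Codon 3 GUC (Val): third position 4-fold.
Codon 4 CAA (Gln): third position 2-fold.
Codon 5 UCG (Ser): third position 4-fold.
Codon 6 UUC (Phe): third position 2-fold.
Codon 7 AGG (Arg): third position 2-fold.
Codon 8 CAA (Gln): third position 2-fold.
Four-fold degenerate third positions: 2.

2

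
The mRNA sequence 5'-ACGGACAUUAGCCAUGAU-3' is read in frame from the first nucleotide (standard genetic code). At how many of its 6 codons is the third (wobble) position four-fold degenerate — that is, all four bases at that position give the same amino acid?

Codon 1 ACG (Thr): third position 4-fold.
Codon 2 GAC (Asp): third position 2-fold.
Codon 3 AUU (Ile): third position 3-fold.
Codon 4 AGC (Ser): third position 2-fold.
Codon 5 CAU (His): third position 2-fold.
Codon 6 GAU (Asp): third position 2-fold.
Four-fold degenerate third positions: 1.

1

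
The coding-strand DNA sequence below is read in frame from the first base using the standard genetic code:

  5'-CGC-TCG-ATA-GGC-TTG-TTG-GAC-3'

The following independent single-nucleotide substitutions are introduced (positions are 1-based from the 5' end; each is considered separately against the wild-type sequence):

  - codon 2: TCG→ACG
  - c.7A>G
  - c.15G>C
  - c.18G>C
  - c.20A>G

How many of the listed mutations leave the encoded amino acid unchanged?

0

Codon 2: TCG (Ser) → ACG (Thr) — missense.
Codon 3: ATA (Ile) → GTA (Val) — missense.
Codon 5: TTG (Leu) → TTC (Phe) — missense.
Codon 6: TTG (Leu) → TTC (Phe) — missense.
Codon 7: GAC (Asp) → GGC (Gly) — missense.
Synonymous: 0 of 5.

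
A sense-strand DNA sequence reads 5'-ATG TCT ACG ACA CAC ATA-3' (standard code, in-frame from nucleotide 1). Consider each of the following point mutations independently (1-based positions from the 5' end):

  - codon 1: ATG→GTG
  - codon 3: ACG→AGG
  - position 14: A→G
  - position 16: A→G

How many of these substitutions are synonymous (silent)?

Codon 1: ATG (Met) → GTG (Val) — missense.
Codon 3: ACG (Thr) → AGG (Arg) — missense.
Codon 5: CAC (His) → CGC (Arg) — missense.
Codon 6: ATA (Ile) → GTA (Val) — missense.
Synonymous: 0 of 4.

0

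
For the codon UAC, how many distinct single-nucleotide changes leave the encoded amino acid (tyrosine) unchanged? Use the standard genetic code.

Position 1: none → 0 synonymous.
Position 2: none → 0 synonymous.
Position 3: UAU → 1 synonymous.
Total: 0 + 0 + 1 = 1.

1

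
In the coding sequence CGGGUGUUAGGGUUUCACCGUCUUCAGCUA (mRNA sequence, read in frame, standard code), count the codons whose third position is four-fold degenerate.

Codon 1 CGG (Arg): third position 4-fold.
Codon 2 GUG (Val): third position 4-fold.
Codon 3 UUA (Leu): third position 2-fold.
Codon 4 GGG (Gly): third position 4-fold.
Codon 5 UUU (Phe): third position 2-fold.
Codon 6 CAC (His): third position 2-fold.
Codon 7 CGU (Arg): third position 4-fold.
Codon 8 CUU (Leu): third position 4-fold.
Codon 9 CAG (Gln): third position 2-fold.
Codon 10 CUA (Leu): third position 4-fold.
Four-fold degenerate third positions: 6.

6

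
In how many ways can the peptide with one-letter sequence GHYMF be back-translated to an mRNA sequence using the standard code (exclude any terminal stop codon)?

Gly: 4 codons.
His: 2 codons.
Tyr: 2 codons.
Met: 1 codon.
Phe: 2 codons.
4 × 2 × 2 × 1 × 2 = 32.

32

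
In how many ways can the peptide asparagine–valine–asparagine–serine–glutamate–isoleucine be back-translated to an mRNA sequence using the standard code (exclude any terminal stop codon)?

576

Asn: 2 codons.
Val: 4 codons.
Asn: 2 codons.
Ser: 6 codons.
Glu: 2 codons.
Ile: 3 codons.
2 × 4 × 2 × 6 × 2 × 3 = 576.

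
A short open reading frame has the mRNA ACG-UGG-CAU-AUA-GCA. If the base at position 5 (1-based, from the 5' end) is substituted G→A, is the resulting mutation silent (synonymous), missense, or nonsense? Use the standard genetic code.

nonsense

Position 5 falls in codon 2: UGG → Trp.
After the substitution the codon is UAG → Stop.
The new codon is a stop codon, so this is a nonsense mutation.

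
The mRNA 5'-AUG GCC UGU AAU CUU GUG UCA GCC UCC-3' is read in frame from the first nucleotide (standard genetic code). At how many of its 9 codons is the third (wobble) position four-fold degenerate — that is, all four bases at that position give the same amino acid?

Codon 1 AUG (Met): third position 1-fold.
Codon 2 GCC (Ala): third position 4-fold.
Codon 3 UGU (Cys): third position 2-fold.
Codon 4 AAU (Asn): third position 2-fold.
Codon 5 CUU (Leu): third position 4-fold.
Codon 6 GUG (Val): third position 4-fold.
Codon 7 UCA (Ser): third position 4-fold.
Codon 8 GCC (Ala): third position 4-fold.
Codon 9 UCC (Ser): third position 4-fold.
Four-fold degenerate third positions: 6.

6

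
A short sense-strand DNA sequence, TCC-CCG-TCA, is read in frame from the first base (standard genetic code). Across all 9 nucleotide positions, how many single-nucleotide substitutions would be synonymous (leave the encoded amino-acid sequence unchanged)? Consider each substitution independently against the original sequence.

9

Codon 1 (TCC, Ser): 3 synonymous substitutions.
Codon 2 (CCG, Pro): 3 synonymous substitutions.
Codon 3 (TCA, Ser): 3 synonymous substitutions.
Total: 3 + 3 + 3 = 9.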